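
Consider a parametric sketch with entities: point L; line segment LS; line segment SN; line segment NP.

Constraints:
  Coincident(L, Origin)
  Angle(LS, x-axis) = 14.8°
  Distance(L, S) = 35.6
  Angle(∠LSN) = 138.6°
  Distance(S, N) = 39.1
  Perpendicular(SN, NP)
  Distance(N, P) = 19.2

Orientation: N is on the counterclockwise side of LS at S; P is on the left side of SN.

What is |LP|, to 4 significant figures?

65.95

∠LSN = 138.6°, so SN runs at 14.8° + (180° − 138.6°) = 56.20° from the x-axis; with |SN| = 39.1, N = S + 39.1·(cos 56.20°, sin 56.20°) = (56.17, 41.59). SN is perpendicular to NP; with |NP| = 19.2 on the left of SN, P = N + 19.2·(-0.8310, 0.5563) = (40.22, 52.27). Then |LP| = |P − L| = 65.95.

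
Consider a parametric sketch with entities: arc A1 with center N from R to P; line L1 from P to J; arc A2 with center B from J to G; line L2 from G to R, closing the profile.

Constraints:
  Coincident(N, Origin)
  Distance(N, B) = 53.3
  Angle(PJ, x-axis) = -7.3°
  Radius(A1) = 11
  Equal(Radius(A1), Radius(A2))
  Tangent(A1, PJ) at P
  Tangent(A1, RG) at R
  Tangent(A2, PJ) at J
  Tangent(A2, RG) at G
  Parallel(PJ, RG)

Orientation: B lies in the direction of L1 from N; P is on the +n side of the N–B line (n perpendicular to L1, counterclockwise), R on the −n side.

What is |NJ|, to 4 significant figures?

54.42

The slot axis is L1's direction at -7.3°, so u = (cos -7.3°, sin -7.3°) = (0.9919, -0.1271) and n = (−sin -7.3°, cos -7.3°) = (0.1271, 0.9919). N is at the origin and B lies 53.3 along u from N, so B = 53.3·u = (52.87, -6.773). Tangency of A1 to both parallel lines with radius 11.0 puts P and R at N ± 11.0·n: P = (1.398, 10.91), R = (-1.398, -10.91). Equal radii place J and G the same way about B: J = B + 11.0·n = (54.27, 4.138), G = B − 11.0·n = (51.47, -17.68). Then |NJ| = |J − N| = 54.42.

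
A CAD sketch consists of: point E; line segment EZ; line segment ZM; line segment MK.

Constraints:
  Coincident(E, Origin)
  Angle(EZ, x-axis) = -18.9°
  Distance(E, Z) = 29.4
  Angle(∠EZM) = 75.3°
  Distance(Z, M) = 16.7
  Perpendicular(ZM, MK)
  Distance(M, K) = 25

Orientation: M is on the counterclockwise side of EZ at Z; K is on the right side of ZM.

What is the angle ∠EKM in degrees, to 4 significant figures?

9.810°

E is at the origin; EZ runs at -18.9° with length 29.4, so Z = 29.4·(cos -18.9°, sin -18.9°) = (27.81, -9.523). ∠EZM = 75.3°, so ZM runs at -18.9° + (180° − 75.3°) = 85.80° from the x-axis; with |ZM| = 16.7, M = Z + 16.7·(cos 85.80°, sin 85.80°) = (29.04, 7.132). ZM is perpendicular to MK; with |MK| = 25.0 on the right of ZM, K = M + 25.0·(0.9973, -0.07324) = (53.97, 5.301). Then cos ∠EKM = KE·KM / (|KE||KM|), giving 9.810°.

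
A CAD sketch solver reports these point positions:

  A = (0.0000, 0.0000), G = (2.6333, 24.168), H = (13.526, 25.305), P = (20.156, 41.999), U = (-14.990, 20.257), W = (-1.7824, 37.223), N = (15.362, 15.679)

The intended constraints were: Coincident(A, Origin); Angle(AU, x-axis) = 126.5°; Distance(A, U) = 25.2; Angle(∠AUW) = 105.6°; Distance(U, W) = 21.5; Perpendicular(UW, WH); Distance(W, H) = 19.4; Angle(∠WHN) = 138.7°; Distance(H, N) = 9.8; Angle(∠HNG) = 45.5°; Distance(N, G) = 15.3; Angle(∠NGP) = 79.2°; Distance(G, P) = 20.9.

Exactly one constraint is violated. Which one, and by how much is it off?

Distance(G, P) = 20.9 — off by 4.10.

A = (0.00, 0.00) ✓; AU at 126.5° ✓; |AU| = 25.20 ✓; ∠AUW = 105.6° ✓; |UW| = 21.50 ✓; ∠(UW, WH) = 90.00° ✓; |WH| = 19.40 ✓; ∠WHN = 138.7° ✓; |HN| = 9.800 ✓; ∠HNG = 45.50° ✓; |NG| = 15.30 ✓; ∠NGP = 79.20° ✓; |GP| = 25.00 ✗.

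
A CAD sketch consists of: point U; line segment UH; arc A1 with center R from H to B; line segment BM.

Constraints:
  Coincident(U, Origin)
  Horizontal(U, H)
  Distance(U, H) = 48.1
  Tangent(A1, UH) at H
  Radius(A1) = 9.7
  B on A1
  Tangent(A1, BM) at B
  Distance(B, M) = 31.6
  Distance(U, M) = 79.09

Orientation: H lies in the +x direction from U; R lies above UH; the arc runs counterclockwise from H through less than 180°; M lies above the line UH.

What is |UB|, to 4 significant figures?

56.74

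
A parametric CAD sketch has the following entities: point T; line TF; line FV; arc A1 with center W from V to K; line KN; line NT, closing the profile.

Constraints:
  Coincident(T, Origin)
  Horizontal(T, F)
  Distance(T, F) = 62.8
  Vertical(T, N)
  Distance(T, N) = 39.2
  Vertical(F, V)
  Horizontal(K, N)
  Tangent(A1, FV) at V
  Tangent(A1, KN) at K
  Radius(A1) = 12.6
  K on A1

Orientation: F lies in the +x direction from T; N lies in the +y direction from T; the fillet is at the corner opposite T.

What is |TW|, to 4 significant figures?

56.81

T and N share the same x with |TN| = 39.2 and N on the +y side, so N = (0.000, 39.20). The virtual corner opposite T is at (62.80, 39.20). The tangent condition forces WV to be normal to FV and since A1 is tangent to KN there, WK ⟂ KN, with radius 12.6, so the center W sits 12.6 in from both sides at W = (50.20, 26.60). Then |TW| = |W − T| = 56.81.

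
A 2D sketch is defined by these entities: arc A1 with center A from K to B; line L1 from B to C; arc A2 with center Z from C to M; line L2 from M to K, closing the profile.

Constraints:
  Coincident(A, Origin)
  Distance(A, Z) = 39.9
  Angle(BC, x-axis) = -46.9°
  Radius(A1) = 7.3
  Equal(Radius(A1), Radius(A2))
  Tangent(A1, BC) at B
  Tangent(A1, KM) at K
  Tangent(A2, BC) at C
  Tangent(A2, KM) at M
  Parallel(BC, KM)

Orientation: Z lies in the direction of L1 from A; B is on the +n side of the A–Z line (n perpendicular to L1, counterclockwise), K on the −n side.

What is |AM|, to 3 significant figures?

40.6

The slot axis is L1's direction at -46.9°, so u = (cos -46.9°, sin -46.9°) = (0.683, -0.730) and n = (−sin -46.9°, cos -46.9°) = (0.730, 0.683). A is at the origin and Z lies 39.9 along u from A, so Z = 39.9·u = (27.3, -29.1). Tangency of A1 to both parallel lines with radius 7.3 puts B and K at A ± 7.3·n: B = (5.33, 4.99), K = (-5.33, -4.99). Equal radii place C and M the same way about Z: C = Z + 7.3·n = (32.6, -24.1), M = Z − 7.3·n = (21.9, -34.1). Then |AM| = |M − A| = 40.6.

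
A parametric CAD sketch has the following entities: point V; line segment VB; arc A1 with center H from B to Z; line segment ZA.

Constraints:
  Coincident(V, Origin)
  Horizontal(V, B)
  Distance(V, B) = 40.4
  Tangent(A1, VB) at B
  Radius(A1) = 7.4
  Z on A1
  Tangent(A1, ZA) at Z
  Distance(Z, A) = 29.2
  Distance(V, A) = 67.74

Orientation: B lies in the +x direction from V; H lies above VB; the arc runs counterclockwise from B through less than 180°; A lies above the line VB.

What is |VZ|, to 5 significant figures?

47.019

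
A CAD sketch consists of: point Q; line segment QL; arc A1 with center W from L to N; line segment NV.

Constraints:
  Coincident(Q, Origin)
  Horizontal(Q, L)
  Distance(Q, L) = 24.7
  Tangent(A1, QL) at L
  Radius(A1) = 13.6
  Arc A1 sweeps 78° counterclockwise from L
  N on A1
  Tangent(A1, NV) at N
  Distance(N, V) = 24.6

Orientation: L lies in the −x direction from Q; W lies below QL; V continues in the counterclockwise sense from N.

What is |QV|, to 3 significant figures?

55.4

On A1, L sits at bearing 90° from W; a 78° counterclockwise sweep puts N at bearing 168°, so N = W + 13.6·(cos 168°, sin 168°) = (-38.0, -10.8). Since A1 is tangent to NV there, WN ⟂ NV, so NV runs along (−sin 168°, cos 168°); with |NV| = 24.6, V = (-43.1, -34.8). Then |QV| = |V − Q| = 55.4.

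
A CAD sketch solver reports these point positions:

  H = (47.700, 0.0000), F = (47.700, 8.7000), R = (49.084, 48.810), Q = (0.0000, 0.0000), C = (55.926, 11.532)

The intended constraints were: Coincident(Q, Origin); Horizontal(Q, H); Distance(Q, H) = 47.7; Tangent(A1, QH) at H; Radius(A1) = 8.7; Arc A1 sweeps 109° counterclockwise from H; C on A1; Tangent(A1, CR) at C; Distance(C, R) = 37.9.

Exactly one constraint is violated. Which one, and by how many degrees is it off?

Tangent(A1, CR) at C — off by 8.60°.

Q = (0.00, 0.00) ✓; Q.y = 0.00, H.y = 0.00 ✓; |QH| = 47.70 ✓; ∠(FH, HQ) = 90.00° ✓; |FH| = 8.700 ✓; bearing(F→C) − bearing(F→H) = 109.0° ✓; |FC| = 8.700 ✓; ∠(FC, CR) = 98.60° ✗; |CR| = 37.90 ✓.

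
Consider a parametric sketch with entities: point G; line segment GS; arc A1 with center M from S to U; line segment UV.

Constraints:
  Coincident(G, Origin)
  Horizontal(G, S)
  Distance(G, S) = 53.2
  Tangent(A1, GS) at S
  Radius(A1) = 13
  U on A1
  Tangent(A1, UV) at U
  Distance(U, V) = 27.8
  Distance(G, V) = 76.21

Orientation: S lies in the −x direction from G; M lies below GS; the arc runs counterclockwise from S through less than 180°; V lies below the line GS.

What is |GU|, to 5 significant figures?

67.645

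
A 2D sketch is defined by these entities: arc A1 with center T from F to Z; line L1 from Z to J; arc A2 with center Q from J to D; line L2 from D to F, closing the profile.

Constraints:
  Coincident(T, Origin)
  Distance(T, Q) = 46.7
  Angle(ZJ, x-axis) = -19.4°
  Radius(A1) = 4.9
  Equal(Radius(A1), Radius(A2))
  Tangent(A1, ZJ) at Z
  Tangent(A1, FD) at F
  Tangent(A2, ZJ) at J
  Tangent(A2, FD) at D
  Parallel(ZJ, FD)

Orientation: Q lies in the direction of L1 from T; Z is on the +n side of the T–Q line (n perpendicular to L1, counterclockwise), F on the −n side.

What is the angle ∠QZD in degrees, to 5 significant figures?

5.8617°

Tangency of A1 to both parallel lines with radius 4.9 puts Z and F at T ± 4.9·n: Z = (1.6276, 4.6218), F = (-1.6276, -4.6218). Equal radii place J and D the same way about Q: J = Q + 4.9·n = (45.676, -10.890), D = Q − 4.9·n = (42.421, -20.134). Then cos ∠QZD = ZQ·ZD / (|ZQ||ZD|), giving 5.8617°.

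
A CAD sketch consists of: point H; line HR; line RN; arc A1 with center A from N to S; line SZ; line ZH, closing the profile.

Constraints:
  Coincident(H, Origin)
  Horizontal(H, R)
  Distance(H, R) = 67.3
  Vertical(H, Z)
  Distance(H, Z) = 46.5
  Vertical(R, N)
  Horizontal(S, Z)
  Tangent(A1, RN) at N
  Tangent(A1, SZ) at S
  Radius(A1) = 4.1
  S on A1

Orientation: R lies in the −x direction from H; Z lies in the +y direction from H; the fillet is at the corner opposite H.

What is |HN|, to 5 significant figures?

79.543

H is at the origin; HR is horizontal with |HR| = 67.3 and R on the −x side, so R = (-67.300, 0.0000). H and Z share the same x with |HZ| = 46.5 and Z on the +y side, so Z = (0.0000, 46.500). The virtual corner opposite H is at (-67.300, 46.500). A1 meets RN tangentially, so AN is at right angles to RN and since A1 is tangent to SZ there, AS ⟂ SZ, with radius 4.1, so the center A sits 4.1 in from both sides at A = (-63.200, 42.400). That places the tangent points at N = (-67.300, 42.400) on RN and S = (-63.200, 46.500) on SZ. Then |HN| = |N − H| = 79.543.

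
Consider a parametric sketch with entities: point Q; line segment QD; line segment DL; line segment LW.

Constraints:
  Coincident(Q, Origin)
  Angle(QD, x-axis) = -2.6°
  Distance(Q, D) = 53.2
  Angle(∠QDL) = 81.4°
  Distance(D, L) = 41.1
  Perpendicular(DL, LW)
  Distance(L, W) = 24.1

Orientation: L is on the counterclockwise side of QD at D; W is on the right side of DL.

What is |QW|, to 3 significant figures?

83.6

Q is at the origin; QD runs at -2.6° with length 53.2, so D = 53.2·(cos -2.6°, sin -2.6°) = (53.1, -2.41). ∠QDL = 81.4°, so DL runs at -2.6° + (180° − 81.4°) = 96.0° from the x-axis; with |DL| = 41.1, L = D + 41.1·(cos 96.0°, sin 96.0°) = (48.8, 38.5). DL is perpendicular to LW; with |LW| = 24.1 on the right of DL, W = L + 24.1·(0.995, 0.105) = (72.8, 41.0). Then |QW| = |W − Q| = 83.6.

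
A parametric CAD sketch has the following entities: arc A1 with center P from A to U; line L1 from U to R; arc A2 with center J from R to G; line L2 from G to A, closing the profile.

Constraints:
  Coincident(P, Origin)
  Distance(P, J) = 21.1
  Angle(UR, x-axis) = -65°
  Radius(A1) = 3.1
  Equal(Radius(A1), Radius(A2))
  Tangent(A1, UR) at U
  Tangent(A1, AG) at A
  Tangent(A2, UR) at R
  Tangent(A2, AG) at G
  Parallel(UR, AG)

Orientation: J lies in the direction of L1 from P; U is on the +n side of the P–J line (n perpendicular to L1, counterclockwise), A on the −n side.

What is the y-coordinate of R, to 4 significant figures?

-17.81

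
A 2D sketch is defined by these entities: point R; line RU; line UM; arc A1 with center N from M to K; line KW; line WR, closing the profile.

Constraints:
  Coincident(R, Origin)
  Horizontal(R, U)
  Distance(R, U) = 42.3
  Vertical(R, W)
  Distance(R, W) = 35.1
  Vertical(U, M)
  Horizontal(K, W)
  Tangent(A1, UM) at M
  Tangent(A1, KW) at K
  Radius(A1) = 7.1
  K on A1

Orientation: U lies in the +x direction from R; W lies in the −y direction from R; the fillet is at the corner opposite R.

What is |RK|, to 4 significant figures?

49.71

The virtual corner opposite R is at (42.30, -35.10). Tangency of A1 to UM means the radius NM is perpendicular to UM and A1 meets KW tangentially, so NK is at right angles to KW, with radius 7.1, so the center N sits 7.1 in from both sides at N = (35.20, -28.00). That places the tangent points at M = (42.30, -28.00) on UM and K = (35.20, -35.10) on KW. Then |RK| = |K − R| = 49.71.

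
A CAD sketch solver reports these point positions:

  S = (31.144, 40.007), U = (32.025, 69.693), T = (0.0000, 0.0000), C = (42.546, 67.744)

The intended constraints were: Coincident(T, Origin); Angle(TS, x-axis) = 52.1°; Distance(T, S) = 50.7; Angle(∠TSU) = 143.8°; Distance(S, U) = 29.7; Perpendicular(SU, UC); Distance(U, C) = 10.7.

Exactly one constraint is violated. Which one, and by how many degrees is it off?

Perpendicular(SU, UC) — off by 8.80°.

T = (0.00, 0.00) ✓; TS at 52.10° ✓; |TS| = 50.70 ✓; ∠TSU = 143.8° ✓; |SU| = 29.70 ✓; ∠(SU, UC) = 98.80° ✗; |UC| = 10.70 ✓.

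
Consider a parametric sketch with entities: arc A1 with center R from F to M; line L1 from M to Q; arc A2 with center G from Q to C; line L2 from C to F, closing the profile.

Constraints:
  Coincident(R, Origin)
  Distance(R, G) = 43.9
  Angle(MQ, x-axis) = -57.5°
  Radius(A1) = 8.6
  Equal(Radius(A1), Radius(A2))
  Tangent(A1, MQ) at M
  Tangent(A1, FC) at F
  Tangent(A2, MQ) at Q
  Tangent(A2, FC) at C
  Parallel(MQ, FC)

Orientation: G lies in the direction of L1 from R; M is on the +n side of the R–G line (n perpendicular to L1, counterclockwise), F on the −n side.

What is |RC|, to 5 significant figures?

44.734

The slot axis is L1's direction at -57.5°, so u = (cos -57.5°, sin -57.5°) = (0.53730, -0.84339) and n = (−sin -57.5°, cos -57.5°) = (0.84339, 0.53730). R is at the origin and G lies 43.9 along u from R, so G = 43.9·u = (23.587, -37.025). Tangency of A1 to both parallel lines with radius 8.6 puts M and F at R ± 8.6·n: M = (7.2532, 4.6208), F = (-7.2532, -4.6208). Equal radii place Q and C the same way about G: Q = G + 8.6·n = (30.841, -32.404), C = G − 8.6·n = (16.334, -41.646). Then |RC| = |C − R| = 44.734.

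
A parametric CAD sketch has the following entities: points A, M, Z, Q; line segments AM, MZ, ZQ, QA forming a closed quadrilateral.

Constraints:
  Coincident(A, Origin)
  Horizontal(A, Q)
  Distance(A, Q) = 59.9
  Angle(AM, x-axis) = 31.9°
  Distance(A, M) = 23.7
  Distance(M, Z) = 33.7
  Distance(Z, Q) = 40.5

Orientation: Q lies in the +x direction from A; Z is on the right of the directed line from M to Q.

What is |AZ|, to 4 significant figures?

32.64

Checks: |MZ| = 33.70 ✓; |ZQ| = 40.50 ✓.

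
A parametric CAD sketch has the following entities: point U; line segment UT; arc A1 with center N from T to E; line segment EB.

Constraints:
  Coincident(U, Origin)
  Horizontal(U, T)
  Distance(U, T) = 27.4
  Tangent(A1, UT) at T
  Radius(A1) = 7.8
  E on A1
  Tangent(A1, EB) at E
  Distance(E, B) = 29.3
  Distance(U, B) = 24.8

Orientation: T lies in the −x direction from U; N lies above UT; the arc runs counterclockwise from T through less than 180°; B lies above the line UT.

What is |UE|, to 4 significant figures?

21.70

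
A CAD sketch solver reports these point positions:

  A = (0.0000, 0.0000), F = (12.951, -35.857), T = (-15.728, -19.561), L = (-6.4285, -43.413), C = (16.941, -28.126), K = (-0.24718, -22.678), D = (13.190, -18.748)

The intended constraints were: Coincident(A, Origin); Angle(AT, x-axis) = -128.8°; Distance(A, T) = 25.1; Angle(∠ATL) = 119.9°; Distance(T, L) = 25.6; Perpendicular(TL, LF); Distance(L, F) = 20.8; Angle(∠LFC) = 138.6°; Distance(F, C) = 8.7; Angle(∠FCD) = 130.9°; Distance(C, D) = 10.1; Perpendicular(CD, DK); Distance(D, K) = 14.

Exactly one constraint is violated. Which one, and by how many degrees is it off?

Perpendicular(CD, DK) — off by 5.50°.

A = (0.00, 0.00) ✓; AT at -128.8° ✓; |AT| = 25.10 ✓; ∠ATL = 119.9° ✓; |TL| = 25.60 ✓; ∠(TL, LF) = 90.00° ✓; |LF| = 20.80 ✓; ∠LFC = 138.6° ✓; |FC| = 8.700 ✓; ∠FCD = 130.9° ✓; |CD| = 10.10 ✓; ∠(CD, DK) = 84.50° ✗; |DK| = 14.00 ✓.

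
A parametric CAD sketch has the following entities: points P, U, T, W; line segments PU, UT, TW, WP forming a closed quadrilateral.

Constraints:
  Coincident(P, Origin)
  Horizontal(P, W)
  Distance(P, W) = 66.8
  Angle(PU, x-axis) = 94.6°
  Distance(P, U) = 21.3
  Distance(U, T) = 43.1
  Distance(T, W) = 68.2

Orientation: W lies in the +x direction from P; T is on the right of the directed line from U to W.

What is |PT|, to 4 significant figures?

21.80

P is at the origin; P and W share the same y with |PW| = 66.8 and W in +x, so W = (66.8, 0). PU runs at 94.6° with |PU| = 21.3, so U = (-1.708, 21.23). T is determined by |UT| = 43.1 and |TW| = 68.2 together: it lies at the intersection of circle(U, 43.1) and circle(W, 68.2). With |UW| = 71.72, the foot of the radical line on UW is 16.39 from U and the perpendicular offset is √(43.1² − 16.39²) = 39.86. Taking the right-of-UW solution: T = (2.143, -21.70).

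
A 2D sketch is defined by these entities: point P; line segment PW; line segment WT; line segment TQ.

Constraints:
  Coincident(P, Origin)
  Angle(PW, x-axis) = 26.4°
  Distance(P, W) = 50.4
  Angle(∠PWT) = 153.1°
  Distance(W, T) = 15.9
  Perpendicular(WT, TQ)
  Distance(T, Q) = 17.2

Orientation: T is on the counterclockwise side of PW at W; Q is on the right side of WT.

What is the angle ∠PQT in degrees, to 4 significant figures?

56.68°

P is at the origin; PW runs at 26.4° with length 50.4, so W = 50.4·(cos 26.4°, sin 26.4°) = (45.14, 22.41). ∠PWT = 153.1°, so WT runs at 26.4° + (180° − 153.1°) = 53.30° from the x-axis; with |WT| = 15.9, T = W + 15.9·(cos 53.30°, sin 53.30°) = (54.65, 35.16). The perpendicularity gives TQ at right angles to WT; with |TQ| = 17.2 on the right of WT, Q = T + 17.2·(0.8018, -0.5976) = (68.44, 24.88). Then cos ∠PQT = QP·QT / (|QP||QT|), giving 56.68°.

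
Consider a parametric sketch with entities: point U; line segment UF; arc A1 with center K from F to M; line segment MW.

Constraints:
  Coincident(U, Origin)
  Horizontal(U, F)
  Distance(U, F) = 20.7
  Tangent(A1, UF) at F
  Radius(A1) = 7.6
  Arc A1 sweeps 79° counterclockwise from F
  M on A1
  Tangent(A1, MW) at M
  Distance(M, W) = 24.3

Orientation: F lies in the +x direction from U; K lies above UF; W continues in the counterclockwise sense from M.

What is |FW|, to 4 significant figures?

32.35

U is at the origin; U and F share the same y with |UF| = 20.7 and F on the +x side, so F = (20.70, 0.000). Since A1 is tangent to UF there, KF ⟂ UF, so K = F + (0, 7.6) = (20.70, 7.600). On A1, F sits at bearing -90° from K; a 79° counterclockwise sweep puts M at bearing -11°, so M = K + 7.6·(cos -11°, sin -11°) = (28.16, 6.150). A1 meets MW tangentially, so KM is at right angles to MW, so MW runs along (−sin -11°, cos -11°); with |MW| = 24.3, W = (32.80, 30.00). Then |FW| = |W − F| = 32.35.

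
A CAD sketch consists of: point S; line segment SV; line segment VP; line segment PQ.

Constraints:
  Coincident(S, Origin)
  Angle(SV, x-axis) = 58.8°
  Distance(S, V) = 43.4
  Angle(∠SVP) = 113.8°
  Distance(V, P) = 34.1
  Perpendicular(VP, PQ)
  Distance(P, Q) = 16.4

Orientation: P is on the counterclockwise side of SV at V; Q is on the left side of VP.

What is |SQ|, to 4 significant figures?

56.63

∠SVP = 113.8°, so VP runs at 58.8° + (180° − 113.8°) = 125.0° from the x-axis; with |VP| = 34.1, P = V + 34.1·(cos 125.0°, sin 125.0°) = (2.923, 65.06). The perpendicularity gives PQ at right angles to VP; with |PQ| = 16.4 on the left of VP, Q = P + 16.4·(-0.8192, -0.5736) = (-10.51, 55.65). Then |SQ| = |Q − S| = 56.63.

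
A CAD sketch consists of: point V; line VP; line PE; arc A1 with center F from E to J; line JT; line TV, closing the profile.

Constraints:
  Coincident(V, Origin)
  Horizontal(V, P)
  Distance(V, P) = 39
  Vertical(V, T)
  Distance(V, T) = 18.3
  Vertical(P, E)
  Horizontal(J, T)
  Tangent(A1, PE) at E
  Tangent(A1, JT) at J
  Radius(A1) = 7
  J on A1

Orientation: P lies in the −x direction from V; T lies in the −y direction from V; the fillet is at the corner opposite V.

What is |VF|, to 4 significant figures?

33.94

V and T share the same x with |VT| = 18.3 and T on the −y side, so T = (0.000, -18.30). The virtual corner opposite V is at (-39.00, -18.30). Tangency of A1 to PE means the radius FE is perpendicular to PE and tangency of A1 to JT means the radius FJ is perpendicular to JT, with radius 7.0, so the center F sits 7.0 in from both sides at F = (-32.00, -11.30). Then |VF| = |F − V| = 33.94.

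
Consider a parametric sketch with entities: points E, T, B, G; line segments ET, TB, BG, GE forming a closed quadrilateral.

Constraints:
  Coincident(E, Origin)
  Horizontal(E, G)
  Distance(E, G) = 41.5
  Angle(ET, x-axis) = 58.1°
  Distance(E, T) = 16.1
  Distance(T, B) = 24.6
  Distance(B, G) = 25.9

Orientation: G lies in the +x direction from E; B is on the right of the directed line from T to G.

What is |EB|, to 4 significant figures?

19.66

E is at the origin; E and G share the same y with |EG| = 41.5 and G in +x, so G = (41.5, 0). ET runs at 58.1° with |ET| = 16.1, so T = (8.508, 13.67). B is determined by |TB| = 24.6 and |BG| = 25.9 together: it lies at the intersection of circle(T, 24.6) and circle(G, 25.9). With |TG| = 35.71, the foot of the radical line on TG is 16.94 from T and the perpendicular offset is √(24.6² − 16.94²) = 17.84. Taking the right-of-TG solution: B = (17.33, -9.297).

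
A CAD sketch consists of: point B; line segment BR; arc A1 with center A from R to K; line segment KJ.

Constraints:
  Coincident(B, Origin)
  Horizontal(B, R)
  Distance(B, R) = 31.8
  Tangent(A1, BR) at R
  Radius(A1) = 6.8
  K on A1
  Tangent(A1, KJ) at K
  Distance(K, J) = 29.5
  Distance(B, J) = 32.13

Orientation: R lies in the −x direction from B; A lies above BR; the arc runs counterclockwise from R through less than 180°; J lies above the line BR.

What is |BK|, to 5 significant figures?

26.033

Checks: |AK| = 6.800 ✓; ∠(AK, KJ) = 90.00° ✓; |KJ| = 29.50 ✓; |BJ| = 32.13 ✓.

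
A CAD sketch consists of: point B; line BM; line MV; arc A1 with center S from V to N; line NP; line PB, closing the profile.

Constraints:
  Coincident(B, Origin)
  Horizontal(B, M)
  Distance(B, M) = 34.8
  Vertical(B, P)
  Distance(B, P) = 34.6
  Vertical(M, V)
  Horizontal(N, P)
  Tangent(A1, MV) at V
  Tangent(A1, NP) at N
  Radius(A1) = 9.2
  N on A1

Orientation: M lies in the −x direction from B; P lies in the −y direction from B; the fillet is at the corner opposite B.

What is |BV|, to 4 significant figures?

43.08

B is at the origin; B and M share the same y with |BM| = 34.8 and M on the −x side, so M = (-34.80, 0.000). B and P share the same x with |BP| = 34.6 and P on the −y side, so P = (0.000, -34.60). The virtual corner opposite B is at (-34.80, -34.60). Tangency of A1 to MV means the radius SV is perpendicular to MV and since A1 is tangent to NP there, SN ⟂ NP, with radius 9.2, so the center S sits 9.2 in from both sides at S = (-25.60, -25.40). That places the tangent points at V = (-34.80, -25.40) on MV and N = (-25.60, -34.60) on NP. Then |BV| = |V − B| = 43.08.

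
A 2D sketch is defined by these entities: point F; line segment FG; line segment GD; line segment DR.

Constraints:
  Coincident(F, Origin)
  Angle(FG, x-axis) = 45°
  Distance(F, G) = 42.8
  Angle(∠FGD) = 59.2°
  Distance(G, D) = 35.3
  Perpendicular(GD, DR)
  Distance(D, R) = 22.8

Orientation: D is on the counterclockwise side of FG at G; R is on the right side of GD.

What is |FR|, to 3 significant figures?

61.0

F is at the origin; FG runs at 45.0° with length 42.8, so G = 42.8·(cos 45.0°, sin 45.0°) = (30.3, 30.3). ∠FGD = 59.2°, so GD runs at 45.0° + (180° − 59.2°) = 166° from the x-axis; with |GD| = 35.3, D = G + 35.3·(cos 166°, sin 166°) = (-3.96, 38.9). GD ⟂ DR; with |DR| = 22.8 on the right of GD, R = D + 22.8·(0.245, 0.969) = (1.64, 61.0). Then |FR| = |R − F| = 61.0.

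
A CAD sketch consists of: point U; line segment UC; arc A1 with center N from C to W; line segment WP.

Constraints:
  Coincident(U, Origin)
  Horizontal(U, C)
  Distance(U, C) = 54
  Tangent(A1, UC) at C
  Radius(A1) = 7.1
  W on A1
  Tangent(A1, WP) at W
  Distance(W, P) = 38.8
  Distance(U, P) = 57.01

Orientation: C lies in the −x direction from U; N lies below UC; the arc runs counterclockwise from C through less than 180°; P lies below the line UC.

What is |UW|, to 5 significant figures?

60.846

Checks: |NW| = 7.100 ✓; ∠(NW, WP) = 90.00° ✓; |WP| = 38.80 ✓; |UP| = 57.01 ✓.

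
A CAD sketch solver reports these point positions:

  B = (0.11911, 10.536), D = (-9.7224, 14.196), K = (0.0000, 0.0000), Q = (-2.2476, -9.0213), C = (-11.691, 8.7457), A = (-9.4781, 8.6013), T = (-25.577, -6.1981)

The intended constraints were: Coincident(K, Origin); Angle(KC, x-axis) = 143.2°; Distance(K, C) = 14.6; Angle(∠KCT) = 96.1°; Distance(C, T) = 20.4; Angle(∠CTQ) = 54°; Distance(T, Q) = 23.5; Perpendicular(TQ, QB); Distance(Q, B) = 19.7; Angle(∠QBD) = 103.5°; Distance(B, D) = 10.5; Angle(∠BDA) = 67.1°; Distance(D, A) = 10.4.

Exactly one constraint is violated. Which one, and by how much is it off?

Distance(D, A) = 10.4 — off by 4.80.

K = (0.00, 0.00) ✓; KC at 143.2° ✓; |KC| = 14.60 ✓; ∠KCT = 96.10° ✓; |CT| = 20.40 ✓; ∠CTQ = 54.00° ✓; |TQ| = 23.50 ✓; ∠(TQ, QB) = 90.00° ✓; |QB| = 19.70 ✓; ∠QBD = 103.5° ✓; |BD| = 10.50 ✓; ∠BDA = 67.10° ✓; |DA| = 5.600 ✗.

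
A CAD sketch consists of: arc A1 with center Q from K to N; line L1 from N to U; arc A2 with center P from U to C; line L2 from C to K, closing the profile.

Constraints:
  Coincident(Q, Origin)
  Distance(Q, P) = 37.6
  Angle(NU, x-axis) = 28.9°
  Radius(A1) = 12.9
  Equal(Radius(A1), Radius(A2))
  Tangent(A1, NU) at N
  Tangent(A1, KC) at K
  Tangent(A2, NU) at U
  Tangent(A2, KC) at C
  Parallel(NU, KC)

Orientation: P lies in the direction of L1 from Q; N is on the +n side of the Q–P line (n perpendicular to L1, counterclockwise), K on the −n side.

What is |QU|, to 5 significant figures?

39.751

The slot axis is L1's direction at 28.9°, so u = (cos 28.9°, sin 28.9°) = (0.87546, 0.48328) and n = (−sin 28.9°, cos 28.9°) = (-0.48328, 0.87546). Q is at the origin and P lies 37.6 along u from Q, so P = 37.6·u = (32.917, 18.171). Tangency of A1 to both parallel lines with radius 12.9 puts N and K at Q ± 12.9·n: N = (-6.2343, 11.293), K = (6.2343, -11.293). Equal radii place U and C the same way about P: U = P + 12.9·n = (26.683, 29.465), C = P − 12.9·n = (39.152, 6.8779). Then |QU| = |U − Q| = 39.751.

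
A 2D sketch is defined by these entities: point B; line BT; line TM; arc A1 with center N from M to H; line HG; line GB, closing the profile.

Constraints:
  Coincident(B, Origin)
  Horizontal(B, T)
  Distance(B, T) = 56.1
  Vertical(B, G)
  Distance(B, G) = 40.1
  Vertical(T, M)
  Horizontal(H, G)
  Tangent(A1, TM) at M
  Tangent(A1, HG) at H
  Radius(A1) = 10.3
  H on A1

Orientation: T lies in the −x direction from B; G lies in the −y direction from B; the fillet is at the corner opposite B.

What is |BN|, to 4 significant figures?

54.64

BG is vertical with |BG| = 40.1 and G on the −y side, so G = (0.000, -40.10). The virtual corner opposite B is at (-56.10, -40.10). The tangent condition forces NM to be normal to TM and since A1 is tangent to HG there, NH ⟂ HG, with radius 10.3, so the center N sits 10.3 in from both sides at N = (-45.80, -29.80). Then |BN| = |N − B| = 54.64.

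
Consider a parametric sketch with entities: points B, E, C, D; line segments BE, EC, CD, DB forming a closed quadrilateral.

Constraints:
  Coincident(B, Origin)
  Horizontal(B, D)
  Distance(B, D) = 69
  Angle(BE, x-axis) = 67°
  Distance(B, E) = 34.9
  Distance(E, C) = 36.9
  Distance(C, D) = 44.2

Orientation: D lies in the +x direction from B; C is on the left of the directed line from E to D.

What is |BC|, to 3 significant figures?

63.7

Checks: B = (0.00, 0.00) ✓; |EC| = 36.90 ✓; |CD| = 44.20 ✓.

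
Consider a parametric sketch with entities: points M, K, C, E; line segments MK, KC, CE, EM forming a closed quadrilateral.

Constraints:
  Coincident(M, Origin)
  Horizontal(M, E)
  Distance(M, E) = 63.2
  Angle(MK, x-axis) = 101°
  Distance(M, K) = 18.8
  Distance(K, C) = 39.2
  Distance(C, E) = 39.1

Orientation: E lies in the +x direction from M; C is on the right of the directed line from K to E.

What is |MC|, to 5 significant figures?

26.366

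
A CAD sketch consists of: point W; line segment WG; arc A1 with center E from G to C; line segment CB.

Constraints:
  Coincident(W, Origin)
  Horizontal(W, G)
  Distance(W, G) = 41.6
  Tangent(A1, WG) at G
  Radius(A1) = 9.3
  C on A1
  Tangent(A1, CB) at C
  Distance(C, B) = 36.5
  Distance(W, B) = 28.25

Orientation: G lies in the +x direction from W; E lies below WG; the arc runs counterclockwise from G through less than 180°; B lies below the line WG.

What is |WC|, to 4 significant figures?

35.42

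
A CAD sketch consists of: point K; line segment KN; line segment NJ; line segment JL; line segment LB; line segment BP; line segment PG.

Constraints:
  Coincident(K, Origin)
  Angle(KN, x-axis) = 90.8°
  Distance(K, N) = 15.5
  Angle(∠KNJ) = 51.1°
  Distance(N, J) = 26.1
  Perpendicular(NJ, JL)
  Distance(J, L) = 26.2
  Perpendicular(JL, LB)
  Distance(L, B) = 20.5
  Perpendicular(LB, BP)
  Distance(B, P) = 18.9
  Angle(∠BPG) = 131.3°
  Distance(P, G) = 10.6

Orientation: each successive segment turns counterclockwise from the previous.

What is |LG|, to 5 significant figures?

28.771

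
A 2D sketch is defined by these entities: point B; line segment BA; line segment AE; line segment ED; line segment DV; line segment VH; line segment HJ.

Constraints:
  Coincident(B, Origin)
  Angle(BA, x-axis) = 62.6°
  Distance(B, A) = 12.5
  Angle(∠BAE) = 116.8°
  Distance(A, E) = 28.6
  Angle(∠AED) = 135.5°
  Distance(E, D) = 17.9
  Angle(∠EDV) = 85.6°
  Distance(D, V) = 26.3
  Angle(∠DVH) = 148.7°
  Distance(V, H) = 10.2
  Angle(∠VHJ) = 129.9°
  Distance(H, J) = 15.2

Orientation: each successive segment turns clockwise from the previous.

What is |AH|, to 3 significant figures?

33.6

B is at the origin; BA runs at 62.6° with length 12.5, so A = (5.75, 11.1). ∠BAE = 116.8° gives AE at -0.600° from the x-axis; with |AE| = 28.6, E = (34.4, 10.8). ∠AED = 135.5° gives ED at -45.1° from the x-axis; with |ED| = 17.9, D = (47.0, -1.88). ∠EDV = 85.6° gives DV at -140° from the x-axis; with |DV| = 26.3, V = (27.0, -19.0). ∠DVH = 148.7° gives VH at -171° from the x-axis; with |VH| = 10.2, H = (16.9, -20.6). Then |AH| = |H − A| = 33.6.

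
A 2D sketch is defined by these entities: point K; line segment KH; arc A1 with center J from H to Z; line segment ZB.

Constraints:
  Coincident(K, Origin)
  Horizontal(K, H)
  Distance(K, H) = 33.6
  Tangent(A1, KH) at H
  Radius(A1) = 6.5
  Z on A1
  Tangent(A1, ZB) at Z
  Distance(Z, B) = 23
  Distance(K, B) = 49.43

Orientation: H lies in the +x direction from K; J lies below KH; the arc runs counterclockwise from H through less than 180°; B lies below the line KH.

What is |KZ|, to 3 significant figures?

29.6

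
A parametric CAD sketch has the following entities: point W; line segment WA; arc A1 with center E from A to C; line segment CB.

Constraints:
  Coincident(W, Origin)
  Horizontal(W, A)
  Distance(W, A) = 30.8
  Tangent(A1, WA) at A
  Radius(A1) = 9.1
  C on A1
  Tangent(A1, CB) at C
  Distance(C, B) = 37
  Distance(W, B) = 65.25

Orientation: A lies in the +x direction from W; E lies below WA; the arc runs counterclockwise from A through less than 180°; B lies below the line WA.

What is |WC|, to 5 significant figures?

28.714

W is at the origin; W and A share the same y with |WA| = 30.8 and A on the +x side, so A = (30.800, 0.0000). Since A1 is tangent to WA there, EA ⟂ WA, so E = A + (0, -9.1) = (30.800, -9.1000). Since EC ⟂ CB (tangency), |EB| = √(9.1² + 37.0²) = 38.103 regardless of where C sits on A1. So B lies on both circle(W, 65.25) and circle(E, 38.103); the below-WA intersection is B = (49.855, -42.096). C is the foot of the tangent from B: C = (24.235, -15.401).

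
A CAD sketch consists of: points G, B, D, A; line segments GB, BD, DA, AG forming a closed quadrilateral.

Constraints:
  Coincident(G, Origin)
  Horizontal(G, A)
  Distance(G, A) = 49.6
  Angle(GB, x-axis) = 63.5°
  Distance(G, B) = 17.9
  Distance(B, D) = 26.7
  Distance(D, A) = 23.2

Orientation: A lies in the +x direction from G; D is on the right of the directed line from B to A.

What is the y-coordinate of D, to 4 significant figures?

-3.114

G is at the origin; G and A share the same y with |GA| = 49.6 and A in +x, so A = (49.6, 0). GB runs at 63.5° with |GB| = 17.9, so B = (7.987, 16.02). D is determined by |BD| = 26.7 and |DA| = 23.2 together: it lies at the intersection of circle(B, 26.7) and circle(A, 23.2). With |BA| = 44.59, the foot of the radical line on BA is 24.25 from B and the perpendicular offset is √(26.7² − 24.25²) = 11.17. Taking the right-of-BA solution: D = (26.61, -3.114).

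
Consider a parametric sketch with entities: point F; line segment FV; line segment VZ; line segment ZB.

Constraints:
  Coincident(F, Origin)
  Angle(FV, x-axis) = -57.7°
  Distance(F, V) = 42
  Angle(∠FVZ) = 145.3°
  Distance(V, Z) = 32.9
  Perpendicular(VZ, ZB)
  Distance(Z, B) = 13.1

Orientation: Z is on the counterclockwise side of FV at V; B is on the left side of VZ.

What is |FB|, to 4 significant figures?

68.29

∠FVZ = 145.3°, so VZ runs at -57.7° + (180° − 145.3°) = -23.00° from the x-axis; with |VZ| = 32.9, Z = V + 32.9·(cos -23.00°, sin -23.00°) = (52.73, -48.36). VZ is perpendicular to ZB; with |ZB| = 13.1 on the left of VZ, B = Z + 13.1·(0.3907, 0.9205) = (57.85, -36.30). Then |FB| = |B − F| = 68.29.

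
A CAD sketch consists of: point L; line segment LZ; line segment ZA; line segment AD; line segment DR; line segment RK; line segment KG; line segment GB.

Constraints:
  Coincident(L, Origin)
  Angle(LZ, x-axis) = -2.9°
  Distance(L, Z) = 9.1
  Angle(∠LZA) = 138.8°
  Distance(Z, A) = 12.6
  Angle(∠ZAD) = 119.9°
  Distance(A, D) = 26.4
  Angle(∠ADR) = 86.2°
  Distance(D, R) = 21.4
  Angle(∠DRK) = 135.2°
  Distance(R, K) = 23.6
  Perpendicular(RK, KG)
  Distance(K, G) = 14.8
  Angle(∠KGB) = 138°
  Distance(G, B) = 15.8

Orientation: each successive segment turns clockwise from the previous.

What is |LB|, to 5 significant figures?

10.022

RK ⟂ KG, so KG runs at 27.200°; with |KG| = 14.8, G = (-6.3161, -0.45401). ∠KGB = 138.0° gives GB at -14.800° from the x-axis; with |GB| = 15.8, B = (8.9597, -4.4901). Then |LB| = |B − L| = 10.022.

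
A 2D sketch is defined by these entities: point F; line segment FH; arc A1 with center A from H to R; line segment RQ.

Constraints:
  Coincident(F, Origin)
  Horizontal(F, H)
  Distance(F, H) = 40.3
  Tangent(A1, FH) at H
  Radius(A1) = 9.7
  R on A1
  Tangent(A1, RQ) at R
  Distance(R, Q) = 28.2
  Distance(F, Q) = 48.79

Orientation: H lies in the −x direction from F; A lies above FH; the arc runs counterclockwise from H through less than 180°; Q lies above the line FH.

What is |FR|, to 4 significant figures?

32.11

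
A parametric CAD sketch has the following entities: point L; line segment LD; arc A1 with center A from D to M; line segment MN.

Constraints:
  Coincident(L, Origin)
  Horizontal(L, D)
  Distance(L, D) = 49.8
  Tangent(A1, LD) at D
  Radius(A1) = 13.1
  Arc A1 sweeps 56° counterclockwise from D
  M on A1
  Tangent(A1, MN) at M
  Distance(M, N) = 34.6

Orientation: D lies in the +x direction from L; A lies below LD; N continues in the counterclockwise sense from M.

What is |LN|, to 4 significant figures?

39.64

L is at the origin; L and D share the same y with |LD| = 49.8 and D on the +x side, so D = (49.80, 0.000). Tangency of A1 to LD means the radius AD is perpendicular to LD, so A = D + (0, -13.1) = (49.80, -13.10). On A1, D sits at bearing 90° from A; a 56° counterclockwise sweep puts M at bearing 146°, so M = A + 13.1·(cos 146°, sin 146°) = (38.94, -5.775). Since A1 is tangent to MN there, AM ⟂ MN, so MN runs along (−sin 146°, cos 146°); with |MN| = 34.6, N = (19.59, -34.46). Then |LN| = |N − L| = 39.64.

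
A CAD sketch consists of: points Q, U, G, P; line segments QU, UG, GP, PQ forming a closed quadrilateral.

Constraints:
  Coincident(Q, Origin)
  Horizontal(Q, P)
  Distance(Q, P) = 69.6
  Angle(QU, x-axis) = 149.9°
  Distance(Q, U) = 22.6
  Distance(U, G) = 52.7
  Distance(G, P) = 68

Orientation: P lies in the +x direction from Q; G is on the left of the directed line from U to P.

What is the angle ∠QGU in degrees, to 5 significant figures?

25.196°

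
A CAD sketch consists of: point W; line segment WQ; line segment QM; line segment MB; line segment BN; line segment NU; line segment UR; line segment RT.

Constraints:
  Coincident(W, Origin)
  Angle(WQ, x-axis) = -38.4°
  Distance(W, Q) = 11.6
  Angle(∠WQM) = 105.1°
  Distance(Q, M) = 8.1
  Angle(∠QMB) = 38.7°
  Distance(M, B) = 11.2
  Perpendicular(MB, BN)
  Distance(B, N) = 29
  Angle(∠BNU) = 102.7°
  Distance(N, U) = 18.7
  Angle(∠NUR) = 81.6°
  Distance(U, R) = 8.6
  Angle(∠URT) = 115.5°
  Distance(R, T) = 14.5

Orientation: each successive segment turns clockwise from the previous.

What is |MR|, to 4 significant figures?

25.71

W is at the origin; WQ runs at -38.4° with length 11.6, so Q = (9.091, -7.205). ∠WQM = 105.1° gives QM at -113.3° from the x-axis; with |QM| = 8.1, M = (5.887, -14.64). ∠QMB = 38.7° gives MB at 105.4° from the x-axis; with |MB| = 11.2, B = (2.913, -3.847). MB is perpendicular to BN, so BN runs at 15.40°; with |BN| = 29.0, N = (30.87, 3.854). ∠BNU = 102.7° gives NU at -61.90° from the x-axis; with |NU| = 18.7, U = (39.68, -12.64). ∠NUR = 81.6° gives UR at -160.3° from the x-axis; with |UR| = 8.6, R = (31.58, -15.54). Then |MR| = |R − M| = 25.71.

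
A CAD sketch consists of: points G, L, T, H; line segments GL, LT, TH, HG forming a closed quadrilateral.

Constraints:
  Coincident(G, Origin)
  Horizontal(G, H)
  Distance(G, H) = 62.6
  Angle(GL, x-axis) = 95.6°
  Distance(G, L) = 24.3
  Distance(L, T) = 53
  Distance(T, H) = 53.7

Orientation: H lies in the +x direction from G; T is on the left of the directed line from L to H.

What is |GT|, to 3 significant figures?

66.7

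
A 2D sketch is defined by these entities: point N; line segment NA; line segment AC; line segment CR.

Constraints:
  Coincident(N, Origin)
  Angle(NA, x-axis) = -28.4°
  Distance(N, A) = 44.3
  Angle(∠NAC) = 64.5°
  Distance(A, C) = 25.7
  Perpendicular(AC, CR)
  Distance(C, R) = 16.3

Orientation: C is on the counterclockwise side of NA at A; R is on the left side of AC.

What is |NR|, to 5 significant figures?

24.595

N is at the origin; NA runs at -28.4° with length 44.3, so A = 44.3·(cos -28.4°, sin -28.4°) = (38.968, -21.070). ∠NAC = 64.5°, so AC runs at -28.4° + (180° − 64.5°) = 87.100° from the x-axis; with |AC| = 25.7, C = A + 25.7·(cos 87.100°, sin 87.100°) = (40.269, 4.5969). The perpendicularity gives CR at right angles to AC; with |CR| = 16.3 on the left of AC, R = C + 16.3·(-0.99872, 0.050593) = (23.990, 5.4216). Then |NR| = |R − N| = 24.595.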